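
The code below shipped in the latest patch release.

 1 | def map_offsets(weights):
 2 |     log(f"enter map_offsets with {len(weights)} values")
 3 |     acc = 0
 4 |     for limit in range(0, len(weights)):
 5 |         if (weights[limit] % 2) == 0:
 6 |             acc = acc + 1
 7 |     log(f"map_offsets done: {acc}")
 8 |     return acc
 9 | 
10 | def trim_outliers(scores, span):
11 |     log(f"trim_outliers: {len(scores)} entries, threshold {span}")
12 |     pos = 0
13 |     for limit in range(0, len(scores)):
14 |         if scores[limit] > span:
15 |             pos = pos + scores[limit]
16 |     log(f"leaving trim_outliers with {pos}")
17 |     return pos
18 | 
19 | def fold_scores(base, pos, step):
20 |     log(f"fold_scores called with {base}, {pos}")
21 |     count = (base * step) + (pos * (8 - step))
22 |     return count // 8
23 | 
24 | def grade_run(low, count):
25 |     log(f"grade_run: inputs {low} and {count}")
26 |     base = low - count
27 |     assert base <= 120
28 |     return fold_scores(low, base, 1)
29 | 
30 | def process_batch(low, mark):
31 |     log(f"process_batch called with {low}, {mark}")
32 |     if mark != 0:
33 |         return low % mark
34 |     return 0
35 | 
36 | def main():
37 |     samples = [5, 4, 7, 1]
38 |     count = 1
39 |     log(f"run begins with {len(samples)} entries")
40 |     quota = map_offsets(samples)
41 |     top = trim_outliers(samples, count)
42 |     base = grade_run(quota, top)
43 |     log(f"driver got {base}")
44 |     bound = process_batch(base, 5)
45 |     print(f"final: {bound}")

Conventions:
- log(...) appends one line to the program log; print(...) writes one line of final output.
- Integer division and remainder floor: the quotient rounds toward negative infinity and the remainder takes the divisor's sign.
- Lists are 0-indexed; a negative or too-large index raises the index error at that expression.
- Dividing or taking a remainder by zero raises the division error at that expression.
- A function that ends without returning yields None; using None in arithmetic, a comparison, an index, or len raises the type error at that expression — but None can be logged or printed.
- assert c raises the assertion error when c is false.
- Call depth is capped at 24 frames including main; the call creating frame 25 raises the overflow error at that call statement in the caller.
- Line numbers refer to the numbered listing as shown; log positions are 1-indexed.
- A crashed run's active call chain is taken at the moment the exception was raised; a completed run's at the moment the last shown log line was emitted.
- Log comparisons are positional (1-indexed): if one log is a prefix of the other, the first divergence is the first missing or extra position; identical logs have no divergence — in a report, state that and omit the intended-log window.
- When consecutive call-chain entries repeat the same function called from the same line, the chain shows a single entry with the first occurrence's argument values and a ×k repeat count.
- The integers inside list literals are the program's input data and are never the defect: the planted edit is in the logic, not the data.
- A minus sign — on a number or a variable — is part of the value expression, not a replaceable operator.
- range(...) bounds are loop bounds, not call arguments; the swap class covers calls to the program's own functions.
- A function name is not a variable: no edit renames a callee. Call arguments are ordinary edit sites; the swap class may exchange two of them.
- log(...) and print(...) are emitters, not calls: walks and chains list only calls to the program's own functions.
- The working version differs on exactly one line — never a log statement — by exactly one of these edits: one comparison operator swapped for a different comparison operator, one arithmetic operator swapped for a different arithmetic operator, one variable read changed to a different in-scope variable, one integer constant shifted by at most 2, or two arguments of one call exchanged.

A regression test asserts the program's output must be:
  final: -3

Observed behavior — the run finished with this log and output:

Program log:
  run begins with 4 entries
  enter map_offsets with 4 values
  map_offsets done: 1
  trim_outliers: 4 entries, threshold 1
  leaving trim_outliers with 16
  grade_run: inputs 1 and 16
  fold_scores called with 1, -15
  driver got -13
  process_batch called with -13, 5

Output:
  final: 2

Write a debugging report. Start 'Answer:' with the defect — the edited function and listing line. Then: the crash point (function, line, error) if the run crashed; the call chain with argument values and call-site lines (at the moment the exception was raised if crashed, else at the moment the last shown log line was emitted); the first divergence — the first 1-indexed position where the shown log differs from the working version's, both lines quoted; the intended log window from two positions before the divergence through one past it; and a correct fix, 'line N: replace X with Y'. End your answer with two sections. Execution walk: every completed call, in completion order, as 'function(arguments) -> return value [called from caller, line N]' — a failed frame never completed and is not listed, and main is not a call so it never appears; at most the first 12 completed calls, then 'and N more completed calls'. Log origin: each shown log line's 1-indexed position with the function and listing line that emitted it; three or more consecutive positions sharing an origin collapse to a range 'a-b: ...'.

Answer: the defect is in process_batch at line 33.
Key fact: Nothing in the log betrays the bug — only the output does.
Call chain: main -> process_batch(-13, 5) (called at line 44).
First divergence: none; the two logs match at every position.
Execution walk:
  map_offsets([5, 4, 7, 1]) -> 1  [called from main, line 40]
  trim_outliers([5, 4, 7, 1], 1) -> 16  [called from main, line 41]
  fold_scores(1, -15, 1) -> -13  [called from grade_run, line 28]
  grade_run(1, 16) -> -13  [called from main, line 42]
  process_batch(-13, 5) -> 2  [called from main, line 44]
Origin of each log line:
  1: from main, line 39
  2: from map_offsets, line 2
  3: from map_offsets, line 7
  4: from trim_outliers, line 11
  5: from trim_outliers, line 16
  6: from grade_run, line 25
  7: from fold_scores, line 20
  8: from main, line 43
  9: from process_batch, line 31
A correct fix: line 33: replace `%` with `//`.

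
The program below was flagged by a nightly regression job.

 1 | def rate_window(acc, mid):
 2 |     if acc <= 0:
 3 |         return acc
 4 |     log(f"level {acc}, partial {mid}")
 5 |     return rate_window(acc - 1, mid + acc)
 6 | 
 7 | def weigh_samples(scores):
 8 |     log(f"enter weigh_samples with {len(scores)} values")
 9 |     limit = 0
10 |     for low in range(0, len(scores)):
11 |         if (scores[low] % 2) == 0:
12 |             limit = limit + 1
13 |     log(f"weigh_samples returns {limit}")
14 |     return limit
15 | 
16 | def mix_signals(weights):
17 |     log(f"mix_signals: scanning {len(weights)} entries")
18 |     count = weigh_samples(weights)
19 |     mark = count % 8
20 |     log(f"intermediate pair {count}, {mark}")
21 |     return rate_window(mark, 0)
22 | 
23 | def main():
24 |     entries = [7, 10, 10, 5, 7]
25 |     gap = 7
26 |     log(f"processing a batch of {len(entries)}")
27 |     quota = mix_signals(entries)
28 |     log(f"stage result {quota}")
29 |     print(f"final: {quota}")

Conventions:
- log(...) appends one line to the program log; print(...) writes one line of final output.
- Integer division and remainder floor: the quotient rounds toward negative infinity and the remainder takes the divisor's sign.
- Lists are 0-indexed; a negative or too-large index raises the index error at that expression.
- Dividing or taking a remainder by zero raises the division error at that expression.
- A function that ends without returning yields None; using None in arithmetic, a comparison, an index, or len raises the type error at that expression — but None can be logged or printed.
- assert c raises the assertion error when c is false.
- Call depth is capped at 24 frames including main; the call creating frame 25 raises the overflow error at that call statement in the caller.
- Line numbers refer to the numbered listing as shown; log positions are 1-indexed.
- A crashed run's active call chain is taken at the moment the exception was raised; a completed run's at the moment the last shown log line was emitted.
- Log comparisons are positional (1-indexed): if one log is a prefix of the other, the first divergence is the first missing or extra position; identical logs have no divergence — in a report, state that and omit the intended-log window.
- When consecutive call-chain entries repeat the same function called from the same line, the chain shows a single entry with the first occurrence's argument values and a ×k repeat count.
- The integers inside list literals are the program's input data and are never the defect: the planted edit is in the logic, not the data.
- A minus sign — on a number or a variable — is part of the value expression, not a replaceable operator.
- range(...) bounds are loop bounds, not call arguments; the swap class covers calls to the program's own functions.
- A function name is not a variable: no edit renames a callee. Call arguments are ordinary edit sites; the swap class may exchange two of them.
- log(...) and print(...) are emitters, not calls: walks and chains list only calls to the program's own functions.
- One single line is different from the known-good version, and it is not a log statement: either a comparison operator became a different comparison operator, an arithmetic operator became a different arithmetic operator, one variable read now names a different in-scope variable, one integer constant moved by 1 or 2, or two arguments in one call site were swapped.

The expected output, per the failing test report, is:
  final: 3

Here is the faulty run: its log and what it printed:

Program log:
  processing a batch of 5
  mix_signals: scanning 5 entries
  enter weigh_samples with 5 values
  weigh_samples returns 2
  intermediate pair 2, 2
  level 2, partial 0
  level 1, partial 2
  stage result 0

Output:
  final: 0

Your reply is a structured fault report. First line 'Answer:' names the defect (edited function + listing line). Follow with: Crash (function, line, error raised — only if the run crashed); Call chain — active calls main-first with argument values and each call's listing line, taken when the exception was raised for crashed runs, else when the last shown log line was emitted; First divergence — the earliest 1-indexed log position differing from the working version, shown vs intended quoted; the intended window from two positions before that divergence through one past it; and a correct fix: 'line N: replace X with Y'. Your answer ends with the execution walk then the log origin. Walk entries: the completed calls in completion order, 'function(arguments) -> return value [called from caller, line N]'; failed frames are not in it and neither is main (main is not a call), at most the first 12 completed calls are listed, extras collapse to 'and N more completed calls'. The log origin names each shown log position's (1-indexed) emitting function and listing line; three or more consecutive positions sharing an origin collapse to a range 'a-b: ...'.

Answer: the defect is in rate_window at line 3.
Core observation: Log line 8 is where behavior first shows: 'stage result 0' appears instead of 'stage result 3'.
Call chain: main.
First divergence: position 8; shown 'stage result 0' vs intended 'stage result 3'.
Intended log window:
  6: level 2, partial 0
  7: level 1, partial 2
  8: stage result 3
Execution walk:
  weigh_samples([7, 10, 10, 5, 7]) -> 2  [called from mix_signals, line 18]
  rate_window(0, 3) -> 0  [called from rate_window, line 5]
  rate_window(1, 2) -> 0  [called from rate_window, line 5]
  rate_window(2, 0) -> 0  [called from mix_signals, line 21]
  mix_signals([7, 10, 10, 5, 7]) -> 0  [called from main, line 27]
Log origins:
  1 — main, line 26
  2 — mix_signals, line 17
  3 — weigh_samples, line 8
  4 — weigh_samples, line 13
  5 — mix_signals, line 20
  6 — rate_window, line 4
  7 — rate_window, line 4
  8 — main, line 28
A correct fix: line 3: replace `acc` with `mid`.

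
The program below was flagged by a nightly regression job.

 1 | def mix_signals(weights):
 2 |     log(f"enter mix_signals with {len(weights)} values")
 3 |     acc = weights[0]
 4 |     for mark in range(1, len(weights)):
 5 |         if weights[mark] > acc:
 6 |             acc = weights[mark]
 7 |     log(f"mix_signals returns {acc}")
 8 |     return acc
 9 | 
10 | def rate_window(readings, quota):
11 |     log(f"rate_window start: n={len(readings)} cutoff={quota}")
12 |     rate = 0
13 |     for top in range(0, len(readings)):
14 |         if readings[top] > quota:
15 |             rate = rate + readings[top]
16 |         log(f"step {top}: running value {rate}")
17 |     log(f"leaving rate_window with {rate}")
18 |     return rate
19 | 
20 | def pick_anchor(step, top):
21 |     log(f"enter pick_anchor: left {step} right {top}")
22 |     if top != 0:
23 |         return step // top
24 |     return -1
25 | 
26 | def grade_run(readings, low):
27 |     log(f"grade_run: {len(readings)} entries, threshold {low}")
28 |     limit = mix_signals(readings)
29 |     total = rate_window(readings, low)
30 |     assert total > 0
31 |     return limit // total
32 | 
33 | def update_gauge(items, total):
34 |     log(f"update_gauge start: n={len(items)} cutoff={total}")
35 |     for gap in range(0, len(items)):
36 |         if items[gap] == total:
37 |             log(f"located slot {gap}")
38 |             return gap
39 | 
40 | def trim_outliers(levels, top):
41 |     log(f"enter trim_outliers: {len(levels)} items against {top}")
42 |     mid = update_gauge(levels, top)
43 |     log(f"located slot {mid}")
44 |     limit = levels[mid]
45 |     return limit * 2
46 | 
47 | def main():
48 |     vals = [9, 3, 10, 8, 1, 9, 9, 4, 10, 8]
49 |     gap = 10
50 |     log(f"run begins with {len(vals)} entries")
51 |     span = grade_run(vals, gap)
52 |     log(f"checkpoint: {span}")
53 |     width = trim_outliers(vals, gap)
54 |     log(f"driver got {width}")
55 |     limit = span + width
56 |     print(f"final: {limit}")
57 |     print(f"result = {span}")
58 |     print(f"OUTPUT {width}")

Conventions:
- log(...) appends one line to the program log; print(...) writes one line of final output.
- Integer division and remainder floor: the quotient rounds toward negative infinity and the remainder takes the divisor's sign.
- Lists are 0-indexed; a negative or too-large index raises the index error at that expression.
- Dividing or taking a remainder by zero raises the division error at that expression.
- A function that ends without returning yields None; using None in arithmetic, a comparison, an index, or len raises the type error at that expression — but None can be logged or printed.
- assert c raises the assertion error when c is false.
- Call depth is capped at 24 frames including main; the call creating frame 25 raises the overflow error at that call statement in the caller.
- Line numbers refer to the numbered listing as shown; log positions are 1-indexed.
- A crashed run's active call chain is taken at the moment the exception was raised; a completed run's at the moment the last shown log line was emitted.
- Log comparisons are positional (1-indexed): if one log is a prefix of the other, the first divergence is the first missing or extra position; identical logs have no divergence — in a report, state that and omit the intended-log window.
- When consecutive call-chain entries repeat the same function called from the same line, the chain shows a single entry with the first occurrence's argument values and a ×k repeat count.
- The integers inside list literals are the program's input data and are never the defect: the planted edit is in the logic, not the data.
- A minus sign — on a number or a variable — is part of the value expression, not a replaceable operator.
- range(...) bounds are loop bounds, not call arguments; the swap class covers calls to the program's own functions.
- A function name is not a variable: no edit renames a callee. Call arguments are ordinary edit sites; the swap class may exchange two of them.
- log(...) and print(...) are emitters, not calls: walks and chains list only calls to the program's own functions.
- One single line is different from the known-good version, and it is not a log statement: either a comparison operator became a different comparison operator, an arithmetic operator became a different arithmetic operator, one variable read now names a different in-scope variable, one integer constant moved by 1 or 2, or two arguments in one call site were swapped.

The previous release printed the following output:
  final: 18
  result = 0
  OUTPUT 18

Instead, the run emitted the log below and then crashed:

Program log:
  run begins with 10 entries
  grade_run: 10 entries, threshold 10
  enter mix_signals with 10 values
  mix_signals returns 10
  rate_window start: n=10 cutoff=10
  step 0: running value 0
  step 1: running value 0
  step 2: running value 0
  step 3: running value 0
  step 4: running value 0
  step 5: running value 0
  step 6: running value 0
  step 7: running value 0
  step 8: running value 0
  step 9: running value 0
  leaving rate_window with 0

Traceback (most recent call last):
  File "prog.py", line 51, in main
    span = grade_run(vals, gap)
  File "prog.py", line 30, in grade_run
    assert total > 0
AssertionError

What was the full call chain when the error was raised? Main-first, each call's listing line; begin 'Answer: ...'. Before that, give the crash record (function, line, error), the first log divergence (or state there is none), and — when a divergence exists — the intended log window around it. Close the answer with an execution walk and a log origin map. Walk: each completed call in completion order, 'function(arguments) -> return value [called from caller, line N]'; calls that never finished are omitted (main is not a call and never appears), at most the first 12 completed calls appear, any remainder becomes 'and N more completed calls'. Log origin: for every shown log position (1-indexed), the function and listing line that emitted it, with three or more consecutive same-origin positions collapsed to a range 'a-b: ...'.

Answer: main -> grade_run (called at line 51).
The tell: Log line 2 is where behavior first shows: 'grade_run: 10 entries, threshold 10' appears instead of 'grade_run: 10 entries, threshold 9'.
Crash: grade_run, line 30, AssertionError.
First divergence: position 2 — shown 'grade_run: 10 entries, threshold 10', intended 'grade_run: 10 entries, threshold 9'.
Intended log window:
  1: run begins with 10 entries
  2: grade_run: 10 entries, threshold 9
  3: enter mix_signals with 10 values
Execution walk:
  mix_signals([9, 3, 10, 8, 1, 9, 9, 4, 10, 8]) -> 10  [called from grade_run, line 28]
  rate_window([9, 3, 10, 8, 1, 9, 9, 4, 10, 8], 10) -> 0  [called from grade_run, line 29]
Log line origins:
  1: from main, line 50
  2: from grade_run, line 27
  3: from mix_signals, line 2
  4: from mix_signals, line 7
  5: from rate_window, line 11
  6-15: from rate_window, line 16
  16: from rate_window, line 17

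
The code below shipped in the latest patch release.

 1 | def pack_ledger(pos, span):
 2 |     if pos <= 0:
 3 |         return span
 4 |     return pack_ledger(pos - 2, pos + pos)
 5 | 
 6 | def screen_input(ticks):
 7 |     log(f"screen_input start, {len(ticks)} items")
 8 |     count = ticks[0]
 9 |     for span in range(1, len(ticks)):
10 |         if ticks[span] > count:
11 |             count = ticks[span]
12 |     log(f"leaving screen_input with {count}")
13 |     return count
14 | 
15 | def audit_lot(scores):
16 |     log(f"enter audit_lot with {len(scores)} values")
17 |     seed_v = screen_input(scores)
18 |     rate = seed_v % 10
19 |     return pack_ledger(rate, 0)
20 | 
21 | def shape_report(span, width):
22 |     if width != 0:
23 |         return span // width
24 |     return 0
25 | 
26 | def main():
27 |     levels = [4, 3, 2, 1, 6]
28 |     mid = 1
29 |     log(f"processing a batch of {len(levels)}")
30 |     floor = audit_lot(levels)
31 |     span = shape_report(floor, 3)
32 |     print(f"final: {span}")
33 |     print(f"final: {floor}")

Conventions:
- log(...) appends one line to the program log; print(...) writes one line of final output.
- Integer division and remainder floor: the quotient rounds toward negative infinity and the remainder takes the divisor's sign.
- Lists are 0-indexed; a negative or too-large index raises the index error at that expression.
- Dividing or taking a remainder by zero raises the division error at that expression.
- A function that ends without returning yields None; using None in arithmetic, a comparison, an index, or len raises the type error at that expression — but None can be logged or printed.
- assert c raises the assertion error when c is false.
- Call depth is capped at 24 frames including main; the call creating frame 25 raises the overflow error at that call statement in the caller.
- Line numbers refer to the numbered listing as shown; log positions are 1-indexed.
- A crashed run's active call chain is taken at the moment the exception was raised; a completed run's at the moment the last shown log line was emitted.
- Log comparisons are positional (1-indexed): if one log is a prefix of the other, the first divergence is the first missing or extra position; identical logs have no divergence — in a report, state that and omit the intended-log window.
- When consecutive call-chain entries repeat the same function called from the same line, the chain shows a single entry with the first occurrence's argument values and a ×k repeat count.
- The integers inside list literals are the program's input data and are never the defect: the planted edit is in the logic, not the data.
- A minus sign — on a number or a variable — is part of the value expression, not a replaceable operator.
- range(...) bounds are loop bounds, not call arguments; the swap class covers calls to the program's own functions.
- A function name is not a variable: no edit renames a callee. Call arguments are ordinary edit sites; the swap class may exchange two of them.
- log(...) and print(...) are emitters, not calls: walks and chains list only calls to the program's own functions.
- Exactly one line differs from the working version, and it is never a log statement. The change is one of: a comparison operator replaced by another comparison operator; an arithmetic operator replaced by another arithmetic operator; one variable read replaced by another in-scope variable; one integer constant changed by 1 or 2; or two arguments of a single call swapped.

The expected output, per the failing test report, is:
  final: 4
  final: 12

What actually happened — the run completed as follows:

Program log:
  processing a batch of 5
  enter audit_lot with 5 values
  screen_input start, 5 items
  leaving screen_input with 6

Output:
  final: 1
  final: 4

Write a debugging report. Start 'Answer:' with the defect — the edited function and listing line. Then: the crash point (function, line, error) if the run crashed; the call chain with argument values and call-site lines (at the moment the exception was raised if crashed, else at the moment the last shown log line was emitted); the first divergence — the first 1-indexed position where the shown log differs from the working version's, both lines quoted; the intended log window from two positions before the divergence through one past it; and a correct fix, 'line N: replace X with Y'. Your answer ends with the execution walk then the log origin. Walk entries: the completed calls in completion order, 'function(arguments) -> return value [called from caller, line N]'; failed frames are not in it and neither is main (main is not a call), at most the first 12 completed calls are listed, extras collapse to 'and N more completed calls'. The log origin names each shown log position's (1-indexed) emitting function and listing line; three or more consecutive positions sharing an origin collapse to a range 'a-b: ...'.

Answer: the defect is in pack_ledger at line 4.
Key observation: Every logged value matches the working version; the printed result is what differs.
Call chain: main -> audit_lot([4, 3, 2, 1, 6]) (called at line 30) -> screen_input([4, 3, 2, 1, 6]) (called at line 17).
First divergence: none; the two logs match at every position.
Execution walk:
  screen_input([4, 3, 2, 1, 6]) -> 6  [called from audit_lot, line 17]
  pack_ledger(0, 4) -> 4  [called from pack_ledger, line 4]
  pack_ledger(2, 8) -> 4  [called from pack_ledger, line 4]
  pack_ledger(4, 12) -> 4  [called from pack_ledger, line 4]
  pack_ledger(6, 0) -> 4  [called from audit_lot, line 19]
  audit_lot([4, 3, 2, 1, 6]) -> 4  [called from main, line 30]
  shape_report(4, 3) -> 1  [called from main, line 31]
Log origin:
  1: logged in main at line 29
  2: logged in audit_lot at line 16
  3: logged in screen_input at line 7
  4: logged in screen_input at line 12
A correct fix: line 4: replace `pos + pos` with `span + pos`.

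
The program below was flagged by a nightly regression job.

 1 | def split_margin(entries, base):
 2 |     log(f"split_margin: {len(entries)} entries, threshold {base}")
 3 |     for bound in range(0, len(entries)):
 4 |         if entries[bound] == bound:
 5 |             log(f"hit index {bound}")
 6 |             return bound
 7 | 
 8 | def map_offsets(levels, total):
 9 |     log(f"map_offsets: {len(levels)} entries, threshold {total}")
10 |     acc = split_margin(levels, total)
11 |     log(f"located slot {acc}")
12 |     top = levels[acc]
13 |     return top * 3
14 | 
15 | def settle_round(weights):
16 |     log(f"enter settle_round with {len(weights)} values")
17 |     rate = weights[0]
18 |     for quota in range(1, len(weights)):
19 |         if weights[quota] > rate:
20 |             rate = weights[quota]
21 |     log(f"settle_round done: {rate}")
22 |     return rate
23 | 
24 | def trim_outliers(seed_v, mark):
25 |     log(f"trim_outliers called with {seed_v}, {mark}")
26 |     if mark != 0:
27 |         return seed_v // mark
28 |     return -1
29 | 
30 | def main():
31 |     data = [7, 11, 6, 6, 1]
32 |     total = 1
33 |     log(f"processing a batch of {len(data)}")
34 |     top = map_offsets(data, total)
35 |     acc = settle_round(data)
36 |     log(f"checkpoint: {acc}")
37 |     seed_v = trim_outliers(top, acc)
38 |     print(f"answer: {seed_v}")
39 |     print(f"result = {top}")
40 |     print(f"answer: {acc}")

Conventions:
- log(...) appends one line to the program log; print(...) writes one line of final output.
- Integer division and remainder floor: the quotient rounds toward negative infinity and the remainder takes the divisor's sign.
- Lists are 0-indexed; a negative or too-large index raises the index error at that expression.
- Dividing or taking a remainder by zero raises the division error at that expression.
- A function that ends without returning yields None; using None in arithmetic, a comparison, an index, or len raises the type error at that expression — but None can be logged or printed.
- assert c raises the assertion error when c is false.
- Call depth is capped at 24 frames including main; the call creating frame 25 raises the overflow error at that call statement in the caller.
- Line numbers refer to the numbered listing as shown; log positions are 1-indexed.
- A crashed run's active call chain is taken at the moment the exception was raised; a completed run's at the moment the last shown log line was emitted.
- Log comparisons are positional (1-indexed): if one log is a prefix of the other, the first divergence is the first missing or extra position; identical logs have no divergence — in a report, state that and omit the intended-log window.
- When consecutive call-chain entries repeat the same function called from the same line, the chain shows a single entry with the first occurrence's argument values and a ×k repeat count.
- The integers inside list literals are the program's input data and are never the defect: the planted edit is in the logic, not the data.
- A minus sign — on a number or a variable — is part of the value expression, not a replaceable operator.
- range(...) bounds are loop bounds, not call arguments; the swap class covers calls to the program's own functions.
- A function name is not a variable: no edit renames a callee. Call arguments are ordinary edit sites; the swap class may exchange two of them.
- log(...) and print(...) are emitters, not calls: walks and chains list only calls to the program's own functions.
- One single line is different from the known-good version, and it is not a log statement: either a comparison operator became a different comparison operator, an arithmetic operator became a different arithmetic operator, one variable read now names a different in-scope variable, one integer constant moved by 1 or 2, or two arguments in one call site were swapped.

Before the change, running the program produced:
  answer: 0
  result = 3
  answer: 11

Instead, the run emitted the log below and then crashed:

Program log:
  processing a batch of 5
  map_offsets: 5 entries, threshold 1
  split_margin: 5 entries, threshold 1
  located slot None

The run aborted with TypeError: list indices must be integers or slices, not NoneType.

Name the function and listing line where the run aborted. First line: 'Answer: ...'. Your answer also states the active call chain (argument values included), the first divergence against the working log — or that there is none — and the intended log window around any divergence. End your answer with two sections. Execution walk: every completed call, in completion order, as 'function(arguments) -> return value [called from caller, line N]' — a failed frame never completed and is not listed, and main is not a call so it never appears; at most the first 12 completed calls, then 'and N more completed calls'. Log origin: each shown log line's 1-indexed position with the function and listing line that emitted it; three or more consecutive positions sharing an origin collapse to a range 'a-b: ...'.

Answer: the error was raised in map_offsets, line 12.
Core observation: At log position 4 the runs split — shown 'located slot None', but the working version logs 'hit index 4'.
Call chain: main -> map_offsets([7, 11, 6, 6, 1], 1) (called at line 34).
First divergence: position 4 — the shown line 'located slot None' should read 'hit index 4'.
Intended log window:
  2: map_offsets: 5 entries, threshold 1
  3: split_margin: 5 entries, threshold 1
  4: hit index 4
  5: located slot 4
Execution walk:
  split_margin([7, 11, 6, 6, 1], 1) -> None  [called from map_offsets, line 10]
Log line origins:
  1: from main, line 33
  2: from map_offsets, line 9
  3: from split_margin, line 2
  4: from map_offsets, line 11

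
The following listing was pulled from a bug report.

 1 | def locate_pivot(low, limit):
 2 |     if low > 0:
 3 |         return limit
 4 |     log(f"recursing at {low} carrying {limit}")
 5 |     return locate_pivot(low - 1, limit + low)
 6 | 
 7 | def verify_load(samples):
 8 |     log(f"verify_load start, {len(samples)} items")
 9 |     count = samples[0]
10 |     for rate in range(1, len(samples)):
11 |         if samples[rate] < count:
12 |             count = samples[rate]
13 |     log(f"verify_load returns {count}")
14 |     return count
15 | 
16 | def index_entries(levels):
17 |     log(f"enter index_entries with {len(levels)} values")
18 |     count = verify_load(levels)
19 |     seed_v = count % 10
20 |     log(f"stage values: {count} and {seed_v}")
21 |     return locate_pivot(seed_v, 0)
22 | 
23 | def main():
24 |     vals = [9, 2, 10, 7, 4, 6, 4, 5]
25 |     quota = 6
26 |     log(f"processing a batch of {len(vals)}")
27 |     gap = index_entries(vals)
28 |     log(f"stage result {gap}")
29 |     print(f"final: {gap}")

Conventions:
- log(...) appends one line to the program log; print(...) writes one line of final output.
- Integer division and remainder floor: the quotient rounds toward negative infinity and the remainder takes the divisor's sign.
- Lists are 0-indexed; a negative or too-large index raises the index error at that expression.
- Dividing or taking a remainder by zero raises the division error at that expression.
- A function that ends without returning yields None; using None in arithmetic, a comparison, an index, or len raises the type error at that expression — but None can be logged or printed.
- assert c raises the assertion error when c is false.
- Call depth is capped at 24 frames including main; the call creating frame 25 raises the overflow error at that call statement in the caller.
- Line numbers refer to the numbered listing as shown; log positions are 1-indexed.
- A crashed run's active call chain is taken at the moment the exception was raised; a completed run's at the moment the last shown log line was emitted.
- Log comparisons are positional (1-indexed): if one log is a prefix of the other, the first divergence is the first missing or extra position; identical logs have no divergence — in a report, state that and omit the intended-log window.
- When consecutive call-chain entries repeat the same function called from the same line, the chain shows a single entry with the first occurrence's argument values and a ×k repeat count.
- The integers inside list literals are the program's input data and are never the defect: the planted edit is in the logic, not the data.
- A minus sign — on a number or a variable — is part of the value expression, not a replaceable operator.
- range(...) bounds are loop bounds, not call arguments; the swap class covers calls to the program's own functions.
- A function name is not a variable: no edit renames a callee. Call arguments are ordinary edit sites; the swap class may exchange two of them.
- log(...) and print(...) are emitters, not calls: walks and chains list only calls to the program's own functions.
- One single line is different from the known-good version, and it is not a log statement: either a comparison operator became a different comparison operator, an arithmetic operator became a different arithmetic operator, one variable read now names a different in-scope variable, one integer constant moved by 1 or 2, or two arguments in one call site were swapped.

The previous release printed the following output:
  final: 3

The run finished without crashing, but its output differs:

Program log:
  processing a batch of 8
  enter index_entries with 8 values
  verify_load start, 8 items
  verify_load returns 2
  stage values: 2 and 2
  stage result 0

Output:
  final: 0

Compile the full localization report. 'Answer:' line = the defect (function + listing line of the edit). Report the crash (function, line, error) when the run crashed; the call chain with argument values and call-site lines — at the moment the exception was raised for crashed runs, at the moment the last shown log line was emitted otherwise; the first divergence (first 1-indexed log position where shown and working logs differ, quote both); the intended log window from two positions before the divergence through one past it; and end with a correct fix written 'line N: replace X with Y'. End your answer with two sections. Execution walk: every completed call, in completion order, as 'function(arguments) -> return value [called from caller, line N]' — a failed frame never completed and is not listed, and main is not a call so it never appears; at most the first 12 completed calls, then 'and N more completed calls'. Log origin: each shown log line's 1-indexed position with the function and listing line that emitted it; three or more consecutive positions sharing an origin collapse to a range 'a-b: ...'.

Answer: the defect is in locate_pivot at line 2.
Key fact: Everything matches until log position 6, which reads 'stage result 0' in place of 'recursing at 2 carrying 0'.
Call chain: main.
First divergence: position 6; shown 'stage result 0' vs intended 'recursing at 2 carrying 0'.
Intended log window:
  4: verify_load returns 2
  5: stage values: 2 and 2
  6: recursing at 2 carrying 0
  7: recursing at 1 carrying 2
Execution walk:
  verify_load([9, 2, 10, 7, 4, 6, 4, 5]) -> 2  [called from index_entries, line 18]
  locate_pivot(2, 0) -> 0  [called from index_entries, line 21]
  index_entries([9, 2, 10, 7, 4, 6, 4, 5]) -> 0  [called from main, line 27]
Log origins:
  1: from main, line 26
  2: from index_entries, line 17
  3: from verify_load, line 8
  4: from verify_load, line 13
  5: from index_entries, line 20
  6: from main, line 28
A correct fix: line 2: replace `>` with `<=`.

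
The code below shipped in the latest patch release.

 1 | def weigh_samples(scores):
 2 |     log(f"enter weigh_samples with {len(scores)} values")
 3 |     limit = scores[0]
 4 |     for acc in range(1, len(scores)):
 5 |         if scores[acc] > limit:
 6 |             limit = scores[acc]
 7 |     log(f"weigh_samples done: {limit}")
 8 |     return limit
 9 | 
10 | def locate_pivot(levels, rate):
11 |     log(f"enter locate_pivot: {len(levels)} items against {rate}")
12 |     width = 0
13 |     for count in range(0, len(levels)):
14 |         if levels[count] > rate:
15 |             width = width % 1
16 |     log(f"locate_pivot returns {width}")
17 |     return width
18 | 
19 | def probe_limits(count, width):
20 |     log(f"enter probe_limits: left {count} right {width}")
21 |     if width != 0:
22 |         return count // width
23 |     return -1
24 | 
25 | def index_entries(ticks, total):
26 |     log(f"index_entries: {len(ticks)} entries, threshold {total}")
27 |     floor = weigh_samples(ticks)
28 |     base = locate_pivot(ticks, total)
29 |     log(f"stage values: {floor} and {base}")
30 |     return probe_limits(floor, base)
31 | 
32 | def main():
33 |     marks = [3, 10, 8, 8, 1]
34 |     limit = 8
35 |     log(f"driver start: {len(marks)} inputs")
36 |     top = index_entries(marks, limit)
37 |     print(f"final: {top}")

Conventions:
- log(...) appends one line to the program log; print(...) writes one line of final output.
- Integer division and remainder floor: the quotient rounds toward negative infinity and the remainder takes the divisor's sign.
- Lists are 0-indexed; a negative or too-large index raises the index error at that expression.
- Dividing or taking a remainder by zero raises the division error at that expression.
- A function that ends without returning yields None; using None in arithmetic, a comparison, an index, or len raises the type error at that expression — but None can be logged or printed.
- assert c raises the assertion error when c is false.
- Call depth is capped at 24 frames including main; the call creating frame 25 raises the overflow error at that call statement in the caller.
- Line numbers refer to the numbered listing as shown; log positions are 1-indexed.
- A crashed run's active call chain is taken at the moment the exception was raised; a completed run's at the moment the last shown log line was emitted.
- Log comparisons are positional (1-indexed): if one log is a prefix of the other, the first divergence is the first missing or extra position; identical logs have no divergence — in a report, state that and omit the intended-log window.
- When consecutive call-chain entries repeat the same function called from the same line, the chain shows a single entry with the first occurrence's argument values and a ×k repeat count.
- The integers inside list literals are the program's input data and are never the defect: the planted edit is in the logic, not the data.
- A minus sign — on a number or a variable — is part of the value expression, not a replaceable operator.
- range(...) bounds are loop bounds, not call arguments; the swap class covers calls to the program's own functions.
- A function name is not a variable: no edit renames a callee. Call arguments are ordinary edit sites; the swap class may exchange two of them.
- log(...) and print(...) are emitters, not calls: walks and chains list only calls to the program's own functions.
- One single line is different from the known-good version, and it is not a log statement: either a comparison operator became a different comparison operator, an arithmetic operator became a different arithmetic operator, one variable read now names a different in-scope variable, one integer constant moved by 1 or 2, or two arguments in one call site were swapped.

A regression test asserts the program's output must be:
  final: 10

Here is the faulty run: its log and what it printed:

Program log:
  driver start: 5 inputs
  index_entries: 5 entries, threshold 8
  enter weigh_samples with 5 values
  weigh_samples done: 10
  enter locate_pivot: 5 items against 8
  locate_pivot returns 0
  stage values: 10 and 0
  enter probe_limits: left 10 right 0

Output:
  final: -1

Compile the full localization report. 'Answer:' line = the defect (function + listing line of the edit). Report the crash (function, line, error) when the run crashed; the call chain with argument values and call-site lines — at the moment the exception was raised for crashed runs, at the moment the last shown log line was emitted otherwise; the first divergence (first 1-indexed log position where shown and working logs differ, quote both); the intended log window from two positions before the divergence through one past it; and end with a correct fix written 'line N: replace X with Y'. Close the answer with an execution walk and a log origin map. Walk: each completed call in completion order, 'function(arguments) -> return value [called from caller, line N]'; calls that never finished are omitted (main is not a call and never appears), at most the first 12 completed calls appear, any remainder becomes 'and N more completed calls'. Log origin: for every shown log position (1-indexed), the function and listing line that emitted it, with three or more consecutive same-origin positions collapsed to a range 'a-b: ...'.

Answer: the defect is in locate_pivot at line 15.
Key fact: Position 6 is the first bad log line: 'locate_pivot returns 0' should read 'locate_pivot returns 1'.
Call chain: main -> index_entries([3, 10, 8, 8, 1], 8) (called at line 36) -> probe_limits(10, 0) (called at line 30).
First divergence: position 6 — the shown line 'locate_pivot returns 0' should read 'locate_pivot returns 1'.
Intended log window:
  4: weigh_samples done: 10
  5: enter locate_pivot: 5 items against 8
  6: locate_pivot returns 1
  7: stage values: 10 and 1
Execution walk:
  weigh_samples([3, 10, 8, 8, 1]) -> 10  [called from index_entries, line 27]
  locate_pivot([3, 10, 8, 8, 1], 8) -> 0  [called from index_entries, line 28]
  probe_limits(10, 0) -> -1  [called from index_entries, line 30]
  index_entries([3, 10, 8, 8, 1], 8) -> -1  [called from main, line 36]
Log origin:
  1: emitted by main (line 35)
  2: emitted by index_entries (line 26)
  3: emitted by weigh_samples (line 2)
  4: emitted by weigh_samples (line 7)
  5: emitted by locate_pivot (line 11)
  6: emitted by locate_pivot (line 16)
  7: emitted by index_entries (line 29)
  8: emitted by probe_limits (line 20)
A correct fix: line 15: replace `%` with `+`.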